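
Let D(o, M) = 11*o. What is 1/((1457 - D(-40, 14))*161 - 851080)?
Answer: -1/545663 ≈ -1.8326e-6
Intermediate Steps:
1/((1457 - D(-40, 14))*161 - 851080) = 1/((1457 - 11*(-40))*161 - 851080) = 1/((1457 - 1*(-440))*161 - 851080) = 1/((1457 + 440)*161 - 851080) = 1/(1897*161 - 851080) = 1/(305417 - 851080) = 1/(-545663) = -1/545663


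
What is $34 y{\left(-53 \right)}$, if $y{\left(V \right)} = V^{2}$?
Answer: $95506$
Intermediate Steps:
$34 y{\left(-53 \right)} = 34 \left(-53\right)^{2} = 34 \cdot 2809 = 95506$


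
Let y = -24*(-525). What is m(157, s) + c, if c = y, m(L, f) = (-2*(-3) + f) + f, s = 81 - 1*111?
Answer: 12546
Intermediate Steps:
s = -30 (s = 81 - 111 = -30)
m(L, f) = 6 + 2*f (m(L, f) = (6 + f) + f = 6 + 2*f)
y = 12600
c = 12600
m(157, s) + c = (6 + 2*(-30)) + 12600 = (6 - 60) + 12600 = -54 + 12600 = 12546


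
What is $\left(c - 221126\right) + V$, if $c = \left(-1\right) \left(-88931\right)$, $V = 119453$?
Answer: $-12742$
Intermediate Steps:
$c = 88931$
$\left(c - 221126\right) + V = \left(88931 - 221126\right) + 119453 = -132195 + 119453 = -12742$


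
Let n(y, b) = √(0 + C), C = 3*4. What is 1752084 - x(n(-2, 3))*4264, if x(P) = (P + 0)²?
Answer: 1700916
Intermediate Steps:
C = 12
n(y, b) = 2*√3 (n(y, b) = √(0 + 12) = √12 = 2*√3)
x(P) = P²
1752084 - x(n(-2, 3))*4264 = 1752084 - (2*√3)²*4264 = 1752084 - 12*4264 = 1752084 - 1*51168 = 1752084 - 51168 = 1700916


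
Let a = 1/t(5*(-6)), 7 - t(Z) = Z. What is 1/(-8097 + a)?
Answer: -37/299588 ≈ -0.00012350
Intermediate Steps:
t(Z) = 7 - Z
a = 1/37 (a = 1/(7 - 5*(-6)) = 1/(7 - 1*(-30)) = 1/(7 + 30) = 1/37 ≈ 0.027027)
1/(-8097 + a) = 1/(-8097 + 1/37) = 1/(-299588/37) = -37/299588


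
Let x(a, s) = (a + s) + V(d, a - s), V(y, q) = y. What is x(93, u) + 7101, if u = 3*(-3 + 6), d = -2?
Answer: 7201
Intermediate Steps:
u = 9 (u = 3*3 = 9)
x(a, s) = -2 + a + s (x(a, s) = (a + s) - 2 = -2 + a + s)
x(93, u) + 7101 = (-2 + 93 + 9) + 7101 = 100 + 7101 = 7201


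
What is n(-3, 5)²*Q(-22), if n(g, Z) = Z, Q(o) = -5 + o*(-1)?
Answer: 425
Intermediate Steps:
Q(o) = -5 - o
n(-3, 5)²*Q(-22) = 5²*(-5 - 1*(-22)) = 25*(-5 + 22) = 25*17 = 425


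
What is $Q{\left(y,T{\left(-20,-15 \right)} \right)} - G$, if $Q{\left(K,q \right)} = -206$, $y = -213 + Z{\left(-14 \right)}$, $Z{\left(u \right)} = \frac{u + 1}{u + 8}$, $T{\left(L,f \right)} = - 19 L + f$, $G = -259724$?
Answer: $259518$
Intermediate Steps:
$T{\left(L,f \right)} = f - 19 L$
$Z{\left(u \right)} = \frac{1 + u}{8 + u}$
$y = - \frac{1265}{6}$ ($y = -213 + \frac{1 - 14}{8 - 14} = -213 + \frac{1}{-6} \left(-13\right) = -213 - - \frac{13}{6} = -213 + \frac{13}{6} = - \frac{1265}{6} \approx -210.83$)
$Q{\left(y,T{\left(-20,-15 \right)} \right)} - G = -206 - -259724 = -206 + 259724 = 259518$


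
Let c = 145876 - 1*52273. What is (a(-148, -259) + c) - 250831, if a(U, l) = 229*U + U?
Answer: -191268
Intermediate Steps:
a(U, l) = 230*U
c = 93603 (c = 145876 - 52273 = 93603)
(a(-148, -259) + c) - 250831 = (230*(-148) + 93603) - 250831 = (-34040 + 93603) - 250831 = 59563 - 250831 = -191268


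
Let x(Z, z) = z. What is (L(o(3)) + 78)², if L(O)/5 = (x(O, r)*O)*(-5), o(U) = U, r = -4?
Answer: 142884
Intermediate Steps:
L(O) = 100*O (L(O) = 5*(-4*O*(-5)) = 5*(20*O) = 100*O)
(L(o(3)) + 78)² = (100*3 + 78)² = (300 + 78)² = 378² = 142884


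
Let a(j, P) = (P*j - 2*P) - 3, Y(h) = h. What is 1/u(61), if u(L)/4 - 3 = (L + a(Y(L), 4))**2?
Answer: 1/345756 ≈ 2.8922e-6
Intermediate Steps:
a(j, P) = -3 - 2*P + P*j (a(j, P) = (-2*P + P*j) - 3 = -3 - 2*P + P*j)
u(L) = 12 + 4*(-11 + 5*L)**2 (u(L) = 12 + 4*(L + (-3 - 2*4 + 4*L))**2 = 12 + 4*(L + (-3 - 8 + 4*L))**2 = 12 + 4*(L + (-11 + 4*L))**2 = 12 + 4*(-11 + 5*L)**2)
1/u(61) = 1/(12 + 4*(-11 + 5*61)**2) = 1/(12 + 4*(-11 + 305)**2) = 1/(12 + 4*294**2) = 1/(12 + 4*86436) = 1/(12 + 345744) = 1/345756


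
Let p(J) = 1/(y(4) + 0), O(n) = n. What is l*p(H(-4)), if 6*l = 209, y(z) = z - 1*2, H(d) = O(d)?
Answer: 209/12 ≈ 17.417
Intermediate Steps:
H(d) = d
y(z) = -2 + z (y(z) = z - 2 = -2 + z)
l = 209/6 (l = (⅙)*209 = 209/6 ≈ 34.833)
p(J) = ½ (p(J) = 1/((-2 + 4) + 0) = 1/(2 + 0) = 1/2 = ½)
l*p(H(-4)) = (209/6)*(½) = 209/12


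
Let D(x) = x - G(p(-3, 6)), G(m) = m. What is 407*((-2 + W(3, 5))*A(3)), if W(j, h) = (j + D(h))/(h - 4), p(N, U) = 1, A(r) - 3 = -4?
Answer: -2035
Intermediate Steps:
A(r) = -1 (A(r) = 3 - 4 = -1)
D(x) = -1 + x (D(x) = x - 1*1 = x - 1 = -1 + x)
W(j, h) = (-1 + h + j)/(-4 + h) (W(j, h) = (j + (-1 + h))/(h - 4) = (-1 + h + j)/(-4 + h))
407*((-2 + W(3, 5))*A(3)) = 407*((-2 + (-1 + 5 + 3)/(-4 + 5))*(-1)) = 407*((-2 + 7/1)*(-1)) = 407*((-2 + 1*7)*(-1)) = 407*((-2 + 7)*(-1)) = 407*(5*(-1)) = 407*(-5) = -2035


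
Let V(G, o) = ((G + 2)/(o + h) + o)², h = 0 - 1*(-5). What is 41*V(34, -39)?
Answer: 19014201/289 ≈ 65793.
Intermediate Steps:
h = 5 (h = 0 + 5 = 5)
V(G, o) = (o + (2 + G)/(5 + o))² (V(G, o) = ((G + 2)/(o + 5) + o)² = ((2 + G)/(5 + o) + o)² = (o + (2 + G)/(5 + o))²)
41*V(34, -39) = 41*((2 + 34 + (-39)² + 5*(-39))²/(5 - 39)²) = 41*((2 + 34 + 1521 - 195)²/(-34)²) = 41*((1/1156)*1362²) = 41*((1/1156)*1855044) = 41*(463761/289) = 19014201/289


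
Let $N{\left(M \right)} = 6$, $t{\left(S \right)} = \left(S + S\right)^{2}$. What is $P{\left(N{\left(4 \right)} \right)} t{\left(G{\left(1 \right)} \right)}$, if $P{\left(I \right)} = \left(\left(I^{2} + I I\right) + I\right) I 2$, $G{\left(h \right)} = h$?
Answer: $3744$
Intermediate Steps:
$t{\left(S \right)} = 4 S^{2}$ ($t{\left(S \right)} = \left(2 S\right)^{2} = 4 S^{2}$)
$P{\left(I \right)} = 2 I \left(I + 2 I^{2}\right)$ ($P{\left(I \right)} = \left(\left(I^{2} + I^{2}\right) + I\right) I 2 = \left(2 I^{2} + I\right) I 2 = \left(I + 2 I^{2}\right) I 2 = I \left(I + 2 I^{2}\right) 2 = 2 I \left(I + 2 I^{2}\right)$)
$P{\left(N{\left(4 \right)} \right)} t{\left(G{\left(1 \right)} \right)} = 6^{2} \left(2 + 4 \cdot 6\right) 4 \cdot 1^{2} = 36 \left(2 + 24\right) 4 \cdot 1 = 36 \cdot 26 \cdot 4 = 936 \cdot 4 = 3744$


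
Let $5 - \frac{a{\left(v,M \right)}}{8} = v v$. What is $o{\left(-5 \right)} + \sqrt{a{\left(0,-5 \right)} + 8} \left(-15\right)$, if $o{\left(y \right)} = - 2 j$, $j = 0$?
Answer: $- 60 \sqrt{3} \approx -103.92$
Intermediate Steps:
$a{\left(v,M \right)} = 40 - 8 v^{2}$ ($a{\left(v,M \right)} = 40 - 8 v v = 40 - 8 v^{2}$)
$o{\left(y \right)} = 0$ ($o{\left(y \right)} = \left(-2\right) 0 = 0$)
$o{\left(-5 \right)} + \sqrt{a{\left(0,-5 \right)} + 8} \left(-15\right) = 0 + \sqrt{\left(40 - 8 \cdot 0^{2}\right) + 8} \left(-15\right) = 0 + \sqrt{\left(40 - 0\right) + 8} \left(-15\right) = 0 + \sqrt{\left(40 + 0\right) + 8} \left(-15\right) = 0 + \sqrt{40 + 8} \left(-15\right) = 0 + \sqrt{48} \left(-15\right) = 0 + 4 \sqrt{3} \left(-15\right) = 0 - 60 \sqrt{3} = - 60 \sqrt{3}$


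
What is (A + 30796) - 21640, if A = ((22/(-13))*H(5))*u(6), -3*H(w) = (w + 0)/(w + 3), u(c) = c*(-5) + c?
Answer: 118918/13 ≈ 9147.5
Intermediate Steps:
u(c) = -4*c (u(c) = -5*c + c = -4*c)
H(w) = -w/(3*(3 + w)) (H(w) = -(w + 0)/(3*(w + 3)) = -w/(3*(3 + w)))
A = -110/13 (A = ((22/(-13))*(-1*5/(9 + 3*5)))*(-4*6) = ((22*(-1/13))*(-1*5/(9 + 15)))*(-24) = -(-22)*5/(13*24)*(-24) = -22/13*(-5/24)*(-24) = (55/156)*(-24) = -110/13 ≈ -8.4615)
(A + 30796) - 21640 = (-110/13 + 30796) - 21640 = 400238/13 - 21640 = 118918/13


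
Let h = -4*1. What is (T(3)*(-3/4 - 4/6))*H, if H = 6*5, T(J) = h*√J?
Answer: 170*√3 ≈ 294.45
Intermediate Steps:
h = -4
T(J) = -4*√J
H = 30
(T(3)*(-3/4 - 4/6))*H = ((-4*√3)*(-3/4 - 4/6))*30 = ((-4*√3)*(-3*¼ - 4*⅙))*30 = ((-4*√3)*(-¾ - ⅔))*30 = (-4*√3*(-17/12))*30 = (17*√3/3)*30 = 170*√3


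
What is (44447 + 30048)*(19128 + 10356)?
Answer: 2196410580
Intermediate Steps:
(44447 + 30048)*(19128 + 10356) = 74495*29484 = 2196410580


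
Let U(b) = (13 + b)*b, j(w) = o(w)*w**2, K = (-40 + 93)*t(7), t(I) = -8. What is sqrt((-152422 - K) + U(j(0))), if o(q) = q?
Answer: 7*I*sqrt(3102) ≈ 389.87*I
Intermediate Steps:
K = -424 (K = (-40 + 93)*(-8) = 53*(-8) = -424)
j(w) = w**3 (j(w) = w*w**2 = w**3)
U(b) = b*(13 + b)
sqrt((-152422 - K) + U(j(0))) = sqrt((-152422 - 1*(-424)) + 0**3*(13 + 0**3)) = sqrt((-152422 + 424) + 0*(13 + 0)) = sqrt(-151998 + 0*13) = sqrt(-151998 + 0) = sqrt(-151998) = 7*I*sqrt(3102)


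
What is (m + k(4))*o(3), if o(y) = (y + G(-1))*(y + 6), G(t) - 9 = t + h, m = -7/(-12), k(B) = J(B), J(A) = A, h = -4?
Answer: 1155/4 ≈ 288.75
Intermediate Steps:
k(B) = B
m = 7/12 (m = -7*(-1/12) = 7/12 ≈ 0.58333)
G(t) = 5 + t (G(t) = 9 + (t - 4) = 9 + (-4 + t) = 5 + t)
o(y) = (4 + y)*(6 + y) (o(y) = (y + (5 - 1))*(y + 6) = (y + 4)*(6 + y) = (4 + y)*(6 + y))
(m + k(4))*o(3) = (7/12 + 4)*(24 + 3**2 + 10*3) = 55*(24 + 9 + 30)/12 = (55/12)*63 = 1155/4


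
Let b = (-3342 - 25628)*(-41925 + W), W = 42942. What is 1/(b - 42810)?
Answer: -1/29505300 ≈ -3.3892e-8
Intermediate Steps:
b = -29462490 (b = (-3342 - 25628)*(-41925 + 42942) = -28970*1017 = -29462490)
1/(b - 42810) = 1/(-29462490 - 42810) = 1/(-29505300) = -1/29505300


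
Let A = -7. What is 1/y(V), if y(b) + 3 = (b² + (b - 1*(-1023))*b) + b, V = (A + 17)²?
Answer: 1/122397 ≈ 8.1701e-6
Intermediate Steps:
V = 100 (V = (-7 + 17)² = 10² = 100)
y(b) = -3 + b + b² + b*(1023 + b) (y(b) = -3 + ((b² + (b - 1*(-1023))*b) + b) = -3 + ((b² + (b + 1023)*b) + b) = -3 + ((b² + (1023 + b)*b) + b) = -3 + ((b² + b*(1023 + b)) + b) = -3 + (b + b² + b*(1023 + b)) = -3 + b + b² + b*(1023 + b))
1/y(V) = 1/(-3 + 2*100² + 1024*100) = 1/(-3 + 2*10000 + 102400) = 1/(-3 + 20000 + 102400) = 1/122397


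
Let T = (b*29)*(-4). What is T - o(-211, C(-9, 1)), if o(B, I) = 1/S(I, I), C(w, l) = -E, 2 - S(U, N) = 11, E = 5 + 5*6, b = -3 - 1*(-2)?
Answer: 1045/9 ≈ 116.11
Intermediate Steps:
b = -1 (b = -3 + 2 = -1)
E = 35 (E = 5 + 30 = 35)
S(U, N) = -9 (S(U, N) = 2 - 1*11 = 2 - 11 = -9)
C(w, l) = -35 (C(w, l) = -1*35 = -35)
o(B, I) = -1/9 (o(B, I) = 1/(-9) = -1/9)
T = 116 (T = -1*29*(-4) = -29*(-4) = 116)
T - o(-211, C(-9, 1)) = 116 - 1*(-1/9) = 116 + 1/9 = 1045/9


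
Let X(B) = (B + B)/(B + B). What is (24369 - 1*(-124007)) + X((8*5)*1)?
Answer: 148377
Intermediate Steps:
X(B) = 1 (X(B) = (2*B)/((2*B)) = (2*B)*(1/(2*B)) = 1)
(24369 - 1*(-124007)) + X((8*5)*1) = (24369 - 1*(-124007)) + 1 = (24369 + 124007) + 1 = 148376 + 1 = 148377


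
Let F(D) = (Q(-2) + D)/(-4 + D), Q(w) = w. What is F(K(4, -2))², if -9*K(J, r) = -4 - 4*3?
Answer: 1/100 ≈ 0.010000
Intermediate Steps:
K(J, r) = 16/9 (K(J, r) = -(-4 - 4*3)/9 = -(-4 - 12)/9 = -⅑*(-16) = 16/9)
F(D) = (-2 + D)/(-4 + D)
F(K(4, -2))² = ((-2 + 16/9)/(-4 + 16/9))² = (-2/9/(-20/9))² = (-9/20*(-2/9))² = (⅒)² = 1/100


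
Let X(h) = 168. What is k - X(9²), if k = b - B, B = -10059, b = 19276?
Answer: 29167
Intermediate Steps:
k = 29335 (k = 19276 - 1*(-10059) = 19276 + 10059 = 29335)
k - X(9²) = 29335 - 1*168 = 29335 - 168 = 29167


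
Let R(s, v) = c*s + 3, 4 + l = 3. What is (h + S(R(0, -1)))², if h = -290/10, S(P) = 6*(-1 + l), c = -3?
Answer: 1681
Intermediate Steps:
l = -1 (l = -4 + 3 = -1)
R(s, v) = 3 - 3*s (R(s, v) = -3*s + 3 = 3 - 3*s)
S(P) = -12 (S(P) = 6*(-1 - 1) = 6*(-2) = -12)
h = -29 (h = -290*⅒ = -29)
(h + S(R(0, -1)))² = (-29 - 12)² = (-41)² = 1681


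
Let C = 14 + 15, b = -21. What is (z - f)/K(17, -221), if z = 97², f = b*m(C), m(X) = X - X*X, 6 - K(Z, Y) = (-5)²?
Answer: 7643/19 ≈ 402.26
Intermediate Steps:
K(Z, Y) = -19 (K(Z, Y) = 6 - 1*(-5)² = 6 - 1*25 = 6 - 25 = -19)
C = 29
m(X) = X - X²
f = 17052 (f = -609*(1 - 1*29) = -609*(1 - 29) = -609*(-28) = -21*(-812) = 17052)
z = 9409
(z - f)/K(17, -221) = (9409 - 1*17052)/(-19) = (9409 - 17052)*(-1/19) = -7643*(-1/19) = 7643/19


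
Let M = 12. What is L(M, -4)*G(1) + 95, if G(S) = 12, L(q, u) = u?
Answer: 47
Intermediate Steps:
L(M, -4)*G(1) + 95 = -4*12 + 95 = -48 + 95 = 47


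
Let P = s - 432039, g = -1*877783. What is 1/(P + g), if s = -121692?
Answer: -1/1431514 ≈ -6.9856e-7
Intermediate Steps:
g = -877783
P = -553731 (P = -121692 - 432039 = -553731)
1/(P + g) = 1/(-553731 - 877783) = 1/(-1431514) = -1/1431514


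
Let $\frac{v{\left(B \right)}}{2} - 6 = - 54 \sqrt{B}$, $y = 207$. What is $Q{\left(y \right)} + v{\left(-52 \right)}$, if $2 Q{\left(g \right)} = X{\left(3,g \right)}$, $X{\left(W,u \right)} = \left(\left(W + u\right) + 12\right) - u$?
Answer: $\frac{39}{2} - 216 i \sqrt{13} \approx 19.5 - 778.8 i$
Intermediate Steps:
$X{\left(W,u \right)} = 12 + W$ ($X{\left(W,u \right)} = \left(12 + W + u\right) - u = 12 + W$)
$Q{\left(g \right)} = \frac{15}{2}$ ($Q{\left(g \right)} = \frac{12 + 3}{2} = \frac{1}{2} \cdot 15 = \frac{15}{2}$)
$v{\left(B \right)} = 12 - 108 \sqrt{B}$ ($v{\left(B \right)} = 12 + 2 \left(- 54 \sqrt{B}\right) = 12 - 108 \sqrt{B}$)
$Q{\left(y \right)} + v{\left(-52 \right)} = \frac{15}{2} + \left(12 - 108 \sqrt{-52}\right) = \frac{15}{2} + \left(12 - 108 \cdot 2 i \sqrt{13}\right) = \frac{15}{2} + \left(12 - 216 i \sqrt{13}\right) = \frac{39}{2} - 216 i \sqrt{13}$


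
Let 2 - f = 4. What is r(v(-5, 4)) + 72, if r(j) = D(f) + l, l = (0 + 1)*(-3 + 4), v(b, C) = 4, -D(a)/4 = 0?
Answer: 73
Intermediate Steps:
f = -2 (f = 2 - 1*4 = 2 - 4 = -2)
D(a) = 0 (D(a) = -4*0 = 0)
l = 1 (l = 1*1 = 1)
r(j) = 1 (r(j) = 0 + 1 = 1)
r(v(-5, 4)) + 72 = 1 + 72 = 73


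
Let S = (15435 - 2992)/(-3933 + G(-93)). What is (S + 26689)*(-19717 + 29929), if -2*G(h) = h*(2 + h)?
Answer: 1483394422180/5443 ≈ 2.7253e+8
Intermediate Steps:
G(h) = -h*(2 + h)/2
S = -24886/16329 (S = (15435 - 2992)/(-3933 - 1/2*(-93)*(2 - 93)) = 12443/(-3933 - 1/2*(-93)*(-91)) = 12443/(-3933 - 8463/2) = 12443/(-16329/2) = 12443*(-2/16329) = -24886/16329 ≈ -1.5240)
(S + 26689)*(-19717 + 29929) = (-24886/16329 + 26689)*(-19717 + 29929) = (435779795/16329)*10212 = 1483394422180/5443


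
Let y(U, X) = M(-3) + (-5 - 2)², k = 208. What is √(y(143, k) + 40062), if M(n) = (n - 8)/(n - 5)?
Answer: √641798/4 ≈ 200.28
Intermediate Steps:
M(n) = (-8 + n)/(-5 + n)
y(U, X) = 403/8 (y(U, X) = (-8 - 3)/(-5 - 3) + (-5 - 2)² = -11/(-8) + (-7)² = -⅛*(-11) + 49 = 11/8 + 49 = 403/8)
√(y(143, k) + 40062) = √(403/8 + 40062) = √(320899/8) = √641798/4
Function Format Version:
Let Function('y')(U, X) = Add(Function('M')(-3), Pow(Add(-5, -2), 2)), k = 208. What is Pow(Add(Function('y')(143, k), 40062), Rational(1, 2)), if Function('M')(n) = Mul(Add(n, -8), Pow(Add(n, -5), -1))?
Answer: Mul(Rational(1, 4), Pow(641798, Rational(1, 2))) ≈ 200.28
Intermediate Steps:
Function('M')(n) = Mul(Pow(Add(-5, n), -1), Add(-8, n)) (Function('M')(n) = Mul(Add(-8, n), Pow(Add(-5, n), -1)) = Mul(Pow(Add(-5, n), -1), Add(-8, n)))
Function('y')(U, X) = Rational(403, 8) (Function('y')(U, X) = Add(Mul(Pow(Add(-5, -3), -1), Add(-8, -3)), Pow(Add(-5, -2), 2)) = Add(Mul(Pow(-8, -1), -11), Pow(-7, 2)) = Add(Mul(Rational(-1, 8), -11), 49) = Add(Rational(11, 8), 49) = Rational(403, 8))
Pow(Add(Function('y')(143, k), 40062), Rational(1, 2)) = Pow(Add(Rational(403, 8), 40062), Rational(1, 2)) = Pow(Rational(320899, 8), Rational(1, 2)) = Mul(Rational(1, 4), Pow(641798, Rational(1, 2)))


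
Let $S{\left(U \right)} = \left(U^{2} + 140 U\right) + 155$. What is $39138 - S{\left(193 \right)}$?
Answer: $-25286$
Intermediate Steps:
$S{\left(U \right)} = 155 + U^{2} + 140 U$
$39138 - S{\left(193 \right)} = 39138 - \left(155 + 193^{2} + 140 \cdot 193\right) = 39138 - \left(155 + 37249 + 27020\right) = 39138 - 64424 = -25286$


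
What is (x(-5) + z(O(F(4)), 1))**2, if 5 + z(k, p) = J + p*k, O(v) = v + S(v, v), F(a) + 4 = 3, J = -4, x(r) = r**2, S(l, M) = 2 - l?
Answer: 324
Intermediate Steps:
F(a) = -1 (F(a) = -4 + 3 = -1)
O(v) = 2 (O(v) = v + (2 - v) = 2)
z(k, p) = -9 + k*p (z(k, p) = -5 + (-4 + p*k) = -5 + (-4 + k*p) = -9 + k*p)
(x(-5) + z(O(F(4)), 1))**2 = ((-5)**2 + (-9 + 2*1))**2 = (25 + (-9 + 2))**2 = (25 - 7)**2 = 18**2 = 324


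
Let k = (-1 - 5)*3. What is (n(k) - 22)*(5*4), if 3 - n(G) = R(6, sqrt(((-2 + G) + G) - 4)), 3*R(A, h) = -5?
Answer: -1040/3 ≈ -346.67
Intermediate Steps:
R(A, h) = -5/3 (R(A, h) = (1/3)*(-5) = -5/3)
k = -18 (k = -6*3 = -18)
n(G) = 14/3 (n(G) = 3 - 1*(-5/3) = 3 + 5/3 = 14/3)
(n(k) - 22)*(5*4) = (14/3 - 22)*(5*4) = -52/3*20 = -1040/3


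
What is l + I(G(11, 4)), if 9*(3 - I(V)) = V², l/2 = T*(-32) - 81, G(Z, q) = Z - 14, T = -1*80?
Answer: 4960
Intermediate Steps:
T = -80
G(Z, q) = -14 + Z
l = 4958 (l = 2*(-80*(-32) - 81) = 2*(2560 - 81) = 2*2479 = 4958)
I(V) = 3 - V²/9
l + I(G(11, 4)) = 4958 + (3 - (-14 + 11)²/9) = 4958 + (3 - ⅑*(-3)²) = 4958 + (3 - ⅑*9) = 4958 + (3 - 1) = 4958 + 2 = 4960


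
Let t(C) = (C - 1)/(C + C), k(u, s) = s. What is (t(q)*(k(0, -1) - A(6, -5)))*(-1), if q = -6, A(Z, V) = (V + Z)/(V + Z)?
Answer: 7/6 ≈ 1.1667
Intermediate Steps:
A(Z, V) = 1
t(C) = (-1 + C)/(2*C) (t(C) = (-1 + C)/((2*C)) = (-1 + C)*(1/(2*C)) = (-1 + C)/(2*C))
(t(q)*(k(0, -1) - A(6, -5)))*(-1) = (((½)*(-1 - 6)/(-6))*(-1 - 1*1))*(-1) = (((½)*(-⅙)*(-7))*(-1 - 1))*(-1) = ((7/12)*(-2))*(-1) = -7/6*(-1) = 7/6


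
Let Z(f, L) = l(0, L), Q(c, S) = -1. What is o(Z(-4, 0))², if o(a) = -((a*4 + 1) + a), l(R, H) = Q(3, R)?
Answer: 16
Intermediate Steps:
l(R, H) = -1
Z(f, L) = -1
o(a) = -1 - 5*a (o(a) = -((4*a + 1) + a) = -((1 + 4*a) + a) = -(1 + 5*a) = -1 - 5*a)
o(Z(-4, 0))² = (-1 - 5*(-1))² = (-1 + 5)² = 4² = 16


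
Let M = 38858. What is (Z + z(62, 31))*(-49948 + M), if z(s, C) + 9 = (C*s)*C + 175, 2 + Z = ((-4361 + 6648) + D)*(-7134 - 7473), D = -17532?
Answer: -2470224982490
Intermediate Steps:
Z = 222683713 (Z = -2 + ((-4361 + 6648) - 17532)*(-7134 - 7473) = -2 + (2287 - 17532)*(-14607) = -2 - 15245*(-14607) = -2 + 222683715 = 222683713)
z(s, C) = 166 + s*C² (z(s, C) = -9 + ((C*s)*C + 175) = -9 + (s*C² + 175) = -9 + (175 + s*C²) = 166 + s*C²)
(Z + z(62, 31))*(-49948 + M) = (222683713 + (166 + 62*31²))*(-49948 + 38858) = (222683713 + (166 + 62*961))*(-11090) = (222683713 + (166 + 59582))*(-11090) = (222683713 + 59748)*(-11090) = 222743461*(-11090) = -2470224982490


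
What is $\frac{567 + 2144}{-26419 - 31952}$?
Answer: $- \frac{2711}{58371} \approx -0.046444$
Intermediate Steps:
$\frac{567 + 2144}{-26419 - 31952} = \frac{2711}{-58371} = 2711 \left(- \frac{1}{58371}\right) = - \frac{2711}{58371}$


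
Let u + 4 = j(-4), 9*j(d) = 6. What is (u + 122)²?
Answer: 126736/9 ≈ 14082.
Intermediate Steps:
j(d) = ⅔ (j(d) = (⅑)*6 = ⅔)
u = -10/3 (u = -4 + ⅔ = -10/3 ≈ -3.3333)
(u + 122)² = (-10/3 + 122)² = (356/3)² = 126736/9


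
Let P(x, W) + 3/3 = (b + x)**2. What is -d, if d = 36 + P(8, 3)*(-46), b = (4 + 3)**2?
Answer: 149372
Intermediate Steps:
b = 49 (b = 7**2 = 49)
P(x, W) = -1 + (49 + x)**2
d = -149372 (d = 36 + (-1 + (49 + 8)**2)*(-46) = 36 + (-1 + 57**2)*(-46) = 36 + (-1 + 3249)*(-46) = 36 + 3248*(-46) = 36 - 149408 = -149372)
-d = -1*(-149372) = 149372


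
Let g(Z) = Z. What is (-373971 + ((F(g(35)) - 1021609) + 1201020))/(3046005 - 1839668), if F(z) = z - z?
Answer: -194560/1206337 ≈ -0.16128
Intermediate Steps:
F(z) = 0
(-373971 + ((F(g(35)) - 1021609) + 1201020))/(3046005 - 1839668) = (-373971 + ((0 - 1021609) + 1201020))/(3046005 - 1839668) = (-373971 + (-1021609 + 1201020))/1206337 = (-373971 + 179411)*(1/1206337) = -194560*1/1206337 = -194560/1206337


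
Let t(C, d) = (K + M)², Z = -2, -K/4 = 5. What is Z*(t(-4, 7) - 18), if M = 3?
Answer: -542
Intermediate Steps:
K = -20 (K = -4*5 = -20)
t(C, d) = 289 (t(C, d) = (-20 + 3)² = (-17)² = 289)
Z*(t(-4, 7) - 18) = -2*(289 - 18) = -2*271 = -542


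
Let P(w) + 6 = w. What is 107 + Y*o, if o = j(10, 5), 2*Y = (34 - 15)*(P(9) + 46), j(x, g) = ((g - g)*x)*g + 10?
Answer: 4762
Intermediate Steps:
P(w) = -6 + w
j(x, g) = 10 (j(x, g) = (0*x)*g + 10 = 0*g + 10 = 0 + 10 = 10)
Y = 931/2 (Y = ((34 - 15)*((-6 + 9) + 46))/2 = (19*(3 + 46))/2 = (19*49)/2 = (1/2)*931 = 931/2 ≈ 465.50)
o = 10
107 + Y*o = 107 + (931/2)*10 = 107 + 4655 = 4762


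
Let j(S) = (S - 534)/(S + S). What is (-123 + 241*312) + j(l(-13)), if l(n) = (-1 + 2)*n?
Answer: 1952341/26 ≈ 75090.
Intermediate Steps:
l(n) = n (l(n) = 1*n = n)
j(S) = (-534 + S)/(2*S) (j(S) = (-534 + S)/((2*S)) = (-534 + S)*(1/(2*S)) = (-534 + S)/(2*S))
(-123 + 241*312) + j(l(-13)) = (-123 + 241*312) + (1/2)*(-534 - 13)/(-13) = (-123 + 75192) + (1/2)*(-1/13)*(-547) = 75069 + 547/26 = 1952341/26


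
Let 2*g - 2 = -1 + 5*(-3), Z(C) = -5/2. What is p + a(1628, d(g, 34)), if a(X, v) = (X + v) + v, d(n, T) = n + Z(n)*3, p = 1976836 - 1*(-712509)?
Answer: 2690944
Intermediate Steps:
Z(C) = -5/2 (Z(C) = -5*1/2 = -5/2)
p = 2689345 (p = 1976836 + 712509 = 2689345)
g = -7 (g = 1 + (-1 + 5*(-3))/2 = 1 + (-1 - 15)/2 = 1 + (1/2)*(-16) = 1 - 8 = -7)
d(n, T) = -15/2 + n (d(n, T) = n - 5/2*3 = n - 15/2 = -15/2 + n)
a(X, v) = X + 2*v
p + a(1628, d(g, 34)) = 2689345 + (1628 + 2*(-15/2 - 7)) = 2689345 + (1628 + 2*(-29/2)) = 2689345 + (1628 - 29) = 2689345 + 1599 = 2690944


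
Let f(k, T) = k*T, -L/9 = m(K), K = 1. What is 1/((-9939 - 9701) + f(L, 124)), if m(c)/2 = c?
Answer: -1/21872 ≈ -4.5721e-5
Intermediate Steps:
m(c) = 2*c
L = -18 ≈ -18.000
f(k, T) = T*k
1/((-9939 - 9701) + f(L, 124)) = 1/((-9939 - 9701) + 124*(-18)) = 1/(-19640 - 2232) = 1/(-21872) = -1/21872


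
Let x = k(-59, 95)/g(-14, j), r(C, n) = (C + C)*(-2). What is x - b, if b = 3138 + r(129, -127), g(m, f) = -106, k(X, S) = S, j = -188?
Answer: -278027/106 ≈ -2622.9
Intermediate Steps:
r(C, n) = -4*C (r(C, n) = (2*C)*(-2) = -4*C)
x = -95/106 (x = 95/(-106) = 95*(-1/106) = -95/106 ≈ -0.89623)
b = 2622 (b = 3138 - 4*129 = 3138 - 516 = 2622)
x - b = -95/106 - 1*2622 = -95/106 - 2622 = -278027/106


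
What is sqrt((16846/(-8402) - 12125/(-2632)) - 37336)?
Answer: I*sqrt(1141076245771104454)/5528516 ≈ 193.22*I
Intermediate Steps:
sqrt((16846/(-8402) - 12125/(-2632)) - 37336) = sqrt((16846*(-1/8402) - 12125*(-1/2632)) - 37336) = sqrt((-8423/4201 + 12125/2632) - 37336) = sqrt(28767789/11057032 - 37336) = sqrt(-412796578963/11057032) = I*sqrt(1141076245771104454)/5528516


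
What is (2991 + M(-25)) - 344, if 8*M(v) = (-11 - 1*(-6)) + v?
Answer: 10573/4 ≈ 2643.3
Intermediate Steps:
M(v) = -5/8 + v/8 (M(v) = ((-11 - 1*(-6)) + v)/8 = ((-11 + 6) + v)/8 = (-5 + v)/8 = -5/8 + v/8)
(2991 + M(-25)) - 344 = (2991 + (-5/8 + (⅛)*(-25))) - 344 = (2991 + (-5/8 - 25/8)) - 344 = (2991 - 15/4) - 344 = 11949/4 - 344 = 10573/4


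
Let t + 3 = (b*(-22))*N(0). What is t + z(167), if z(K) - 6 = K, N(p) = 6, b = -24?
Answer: 3338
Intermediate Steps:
z(K) = 6 + K
t = 3165 (t = -3 - 24*(-22)*6 = -3 + 528*6 = -3 + 3168 = 3165)
t + z(167) = 3165 + (6 + 167) = 3165 + 173 = 3338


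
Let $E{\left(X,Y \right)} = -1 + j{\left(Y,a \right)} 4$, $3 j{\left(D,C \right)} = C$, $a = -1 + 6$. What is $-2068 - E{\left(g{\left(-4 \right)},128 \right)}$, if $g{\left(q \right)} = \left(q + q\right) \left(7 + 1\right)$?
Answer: $- \frac{6221}{3} \approx -2073.7$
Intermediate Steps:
$a = 5$
$j{\left(D,C \right)} = \frac{C}{3}$
$g{\left(q \right)} = 16 q$ ($g{\left(q \right)} = 2 q 8 = 16 q$)
$E{\left(X,Y \right)} = \frac{17}{3}$ ($E{\left(X,Y \right)} = -1 + \frac{1}{3} \cdot 5 \cdot 4 = -1 + \frac{5}{3} \cdot 4 = -1 + \frac{20}{3} = \frac{17}{3}$)
$-2068 - E{\left(g{\left(-4 \right)},128 \right)} = -2068 - \frac{17}{3} = - \frac{6221}{3}$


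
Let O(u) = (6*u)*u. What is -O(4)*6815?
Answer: -654240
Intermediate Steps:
O(u) = 6*u²
-O(4)*6815 = -6*4²*6815 = -6*16*6815 = -96*6815 = -1*654240 = -654240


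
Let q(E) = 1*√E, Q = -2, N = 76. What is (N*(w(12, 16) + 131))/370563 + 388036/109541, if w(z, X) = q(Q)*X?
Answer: 144882374464/40591841583 + 1216*I*√2/370563 ≈ 3.5692 + 0.0046407*I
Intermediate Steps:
q(E) = √E
w(z, X) = I*X*√2 (w(z, X) = √(-2)*X = (I*√2)*X = I*X*√2)
(N*(w(12, 16) + 131))/370563 + 388036/109541 = (76*(I*16*√2 + 131))/370563 + 388036/109541 = (76*(16*I*√2 + 131))*(1/370563) + 388036*(1/109541) = (76*(131 + 16*I*√2))*(1/370563) + 388036/109541 = (9956 + 1216*I*√2)*(1/370563) + 388036/109541 = (9956/370563 + 1216*I*√2/370563) + 388036/109541 = 144882374464/40591841583 + 1216*I*√2/370563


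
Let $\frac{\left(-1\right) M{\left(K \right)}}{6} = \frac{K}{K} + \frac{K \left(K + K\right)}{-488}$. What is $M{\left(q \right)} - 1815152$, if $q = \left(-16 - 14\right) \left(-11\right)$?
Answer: $- \frac{110561288}{61} \approx -1.8125 \cdot 10^{6}$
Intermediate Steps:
$q = 330$ ($q = \left(-30\right) \left(-11\right) = 330$)
$M{\left(K \right)} = -6 + \frac{3 K^{2}}{122}$ ($M{\left(K \right)} = - 6 \left(\frac{K}{K} + \frac{K \left(K + K\right)}{-488}\right) = - 6 \left(1 + K 2 K \left(- \frac{1}{488}\right)\right) = - 6 \left(1 + 2 K^{2} \left(- \frac{1}{488}\right)\right) = - 6 \left(1 - \frac{K^{2}}{244}\right) = -6 + \frac{3 K^{2}}{122}$)
$M{\left(q \right)} - 1815152 = \left(-6 + \frac{3 \cdot 330^{2}}{122}\right) - 1815152 = \left(-6 + \frac{3}{122} \cdot 108900\right) - 1815152 = \left(-6 + \frac{163350}{61}\right) - 1815152 = \frac{162984}{61} - 1815152 = - \frac{110561288}{61}$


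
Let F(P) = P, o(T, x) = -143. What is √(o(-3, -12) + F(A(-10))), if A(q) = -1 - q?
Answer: I*√134 ≈ 11.576*I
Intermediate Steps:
√(o(-3, -12) + F(A(-10))) = √(-143 + (-1 - 1*(-10))) = √(-143 + (-1 + 10)) = √(-143 + 9) = √(-134) = I*√134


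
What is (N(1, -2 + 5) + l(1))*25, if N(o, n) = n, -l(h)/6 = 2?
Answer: -225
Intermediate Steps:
l(h) = -12 (l(h) = -6*2 = -12)
(N(1, -2 + 5) + l(1))*25 = ((-2 + 5) - 12)*25 = (3 - 12)*25 = -9*25 = -225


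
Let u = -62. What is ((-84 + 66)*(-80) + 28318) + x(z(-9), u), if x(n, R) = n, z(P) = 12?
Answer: 29770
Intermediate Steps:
((-84 + 66)*(-80) + 28318) + x(z(-9), u) = ((-84 + 66)*(-80) + 28318) + 12 = (-18*(-80) + 28318) + 12 = (1440 + 28318) + 12 = 29758 + 12 = 29770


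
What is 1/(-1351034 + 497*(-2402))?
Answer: -1/2544828 ≈ -3.9295e-7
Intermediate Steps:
1/(-1351034 + 497*(-2402)) = 1/(-1351034 - 1193794) = 1/(-2544828) = -1/2544828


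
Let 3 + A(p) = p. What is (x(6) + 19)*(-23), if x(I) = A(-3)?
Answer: -299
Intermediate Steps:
A(p) = -3 + p
x(I) = -6 (x(I) = -3 - 3 = -6)
(x(6) + 19)*(-23) = (-6 + 19)*(-23) = 13*(-23) = -299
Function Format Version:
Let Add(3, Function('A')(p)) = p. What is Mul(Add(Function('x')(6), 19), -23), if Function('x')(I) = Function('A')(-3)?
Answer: -299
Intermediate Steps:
Function('A')(p) = Add(-3, p)
Function('x')(I) = -6 (Function('x')(I) = Add(-3, -3) = -6)
Mul(Add(Function('x')(6), 19), -23) = Mul(Add(-6, 19), -23) = Mul(13, -23) = -299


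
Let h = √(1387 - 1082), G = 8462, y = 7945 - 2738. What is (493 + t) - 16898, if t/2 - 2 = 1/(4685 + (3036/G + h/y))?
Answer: -87375008837801988968649361/5327419737325357672768 - 93212386727*√305/5327419737325357672768 ≈ -16401.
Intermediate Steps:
y = 5207
h = √305 ≈ 17.464
t = 4 + 2/(19823753/4231 + √305/5207) (t = 4 + 2/(4685 + (3036/8462 + √305/5207)) = 4 + 2/(4685 + (3036*(1/8462) + √305*(1/5207))) = 4 + 2/(4685 + (1518/4231 + √305/5207)) = 4 + 2/(19823753/4231 + √305/5207) ≈ 4.0004)
(493 + t) - 16898 = (493 + (21311953020503653109679/5327419737325357672768 - 93212386727*√305/5327419737325357672768)) - 16898 = (2647729883521904985784303/5327419737325357672768 - 93212386727*√305/5327419737325357672768) - 16898 = -87375008837801988968649361/5327419737325357672768 - 93212386727*√305/5327419737325357672768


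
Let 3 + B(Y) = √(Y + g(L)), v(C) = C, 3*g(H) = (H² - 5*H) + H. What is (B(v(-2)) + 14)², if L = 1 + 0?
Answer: (11 + I*√3)² ≈ 118.0 + 38.105*I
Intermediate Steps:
L = 1
g(H) = -4*H/3 + H²/3 (g(H) = ((H² - 5*H) + H)/3 = (H² - 4*H)/3 = -4*H/3 + H²/3)
B(Y) = -3 + √(-1 + Y) (B(Y) = -3 + √(Y + (⅓)*1*(-4 + 1)) = -3 + √(Y + (⅓)*1*(-3)) = -3 + √(Y - 1) = -3 + √(-1 + Y))
(B(v(-2)) + 14)² = ((-3 + √(-1 - 2)) + 14)² = ((-3 + √(-3)) + 14)² = ((-3 + I*√3) + 14)² = (11 + I*√3)²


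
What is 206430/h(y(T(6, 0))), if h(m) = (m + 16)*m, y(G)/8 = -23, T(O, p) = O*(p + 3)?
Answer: 4915/736 ≈ 6.6780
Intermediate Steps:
T(O, p) = O*(3 + p)
y(G) = -184 (y(G) = 8*(-23) = -184)
h(m) = m*(16 + m) (h(m) = (16 + m)*m = m*(16 + m))
206430/h(y(T(6, 0))) = 206430/((-184*(16 - 184))) = 206430/((-184*(-168))) = 206430/30912 = 206430*(1/30912) = 4915/736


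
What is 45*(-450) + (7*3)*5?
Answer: -20145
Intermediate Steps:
45*(-450) + (7*3)*5 = -20250 + 21*5 = -20250 + 105 = -20145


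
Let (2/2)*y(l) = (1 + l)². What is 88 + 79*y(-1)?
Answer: 88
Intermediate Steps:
y(l) = (1 + l)²
88 + 79*y(-1) = 88 + 79*(1 - 1)² = 88 + 79*0² = 88 + 79*0 = 88 + 0 = 88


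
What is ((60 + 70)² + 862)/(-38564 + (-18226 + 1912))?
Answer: -8881/27439 ≈ -0.32366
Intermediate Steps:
((60 + 70)² + 862)/(-38564 + (-18226 + 1912)) = (130² + 862)/(-38564 - 16314) = (16900 + 862)/(-54878) = 17762*(-1/54878) = -8881/27439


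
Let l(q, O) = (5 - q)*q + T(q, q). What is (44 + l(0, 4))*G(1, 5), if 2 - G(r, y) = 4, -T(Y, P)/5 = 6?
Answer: -28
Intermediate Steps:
T(Y, P) = -30 (T(Y, P) = -5*6 = -30)
G(r, y) = -2 (G(r, y) = 2 - 1*4 = 2 - 4 = -2)
l(q, O) = -30 + q*(5 - q) (l(q, O) = (5 - q)*q - 30 = q*(5 - q) - 30 = -30 + q*(5 - q))
(44 + l(0, 4))*G(1, 5) = (44 + (-30 - 1*0² + 5*0))*(-2) = (44 + (-30 - 1*0 + 0))*(-2) = (44 + (-30 + 0 + 0))*(-2) = (44 - 30)*(-2) = 14*(-2) = -28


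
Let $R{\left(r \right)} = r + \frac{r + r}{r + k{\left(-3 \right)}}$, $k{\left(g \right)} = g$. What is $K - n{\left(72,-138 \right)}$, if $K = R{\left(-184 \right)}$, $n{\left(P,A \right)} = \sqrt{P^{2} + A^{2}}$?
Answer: $- \frac{34040}{187} - 6 \sqrt{673} \approx -337.69$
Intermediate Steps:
$n{\left(P,A \right)} = \sqrt{A^{2} + P^{2}}$
$R{\left(r \right)} = r + \frac{2 r}{-3 + r}$ ($R{\left(r \right)} = r + \frac{r + r}{r - 3} = r + \frac{2 r}{-3 + r}$)
$K = - \frac{34040}{187}$ ($K = - \frac{184 \left(-1 - 184\right)}{-3 - 184} = \left(-184\right) \frac{1}{-187} \left(-185\right) = \left(-184\right) \left(- \frac{1}{187}\right) \left(-185\right) = - \frac{34040}{187} \approx -182.03$)
$K - n{\left(72,-138 \right)} = - \frac{34040}{187} - \sqrt{\left(-138\right)^{2} + 72^{2}} = - \frac{34040}{187} - \sqrt{19044 + 5184} = - \frac{34040}{187} - \sqrt{24228} = - \frac{34040}{187} - 6 \sqrt{673}$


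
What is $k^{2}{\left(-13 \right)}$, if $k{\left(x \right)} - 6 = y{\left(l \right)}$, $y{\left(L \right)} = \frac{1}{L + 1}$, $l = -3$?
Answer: $\frac{121}{4} \approx 30.25$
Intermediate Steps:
$y{\left(L \right)} = \frac{1}{1 + L}$
$k{\left(x \right)} = \frac{11}{2}$ ($k{\left(x \right)} = 6 + \frac{1}{1 - 3} = 6 + \frac{1}{-2} = 6 - \frac{1}{2} = \frac{11}{2}$)
$k^{2}{\left(-13 \right)} = \left(\frac{11}{2}\right)^{2} = \frac{121}{4}$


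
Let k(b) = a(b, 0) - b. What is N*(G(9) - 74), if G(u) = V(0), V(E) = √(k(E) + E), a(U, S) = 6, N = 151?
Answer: -11174 + 151*√6 ≈ -10804.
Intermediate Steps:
k(b) = 6 - b
V(E) = √6 (V(E) = √((6 - E) + E) = √6)
G(u) = √6
N*(G(9) - 74) = 151*(√6 - 74) = 151*(-74 + √6) = -11174 + 151*√6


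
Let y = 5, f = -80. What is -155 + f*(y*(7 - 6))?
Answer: -555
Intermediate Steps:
-155 + f*(y*(7 - 6)) = -155 - 400*(7 - 6) = -155 - 400 = -555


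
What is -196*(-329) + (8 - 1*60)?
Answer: 64432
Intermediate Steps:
-196*(-329) + (8 - 1*60) = 64484 + (8 - 60) = 64484 - 52 = 64432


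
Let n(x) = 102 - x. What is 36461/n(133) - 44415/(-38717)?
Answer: -201469096/171461 ≈ -1175.0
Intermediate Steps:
36461/n(133) - 44415/(-38717) = 36461/(102 - 1*133) - 44415/(-38717) = 36461/(102 - 133) - 44415*(-1/38717) = 36461/(-31) + 6345/5531 = 36461*(-1/31) + 6345/5531 = -36461/31 + 6345/5531 = -201469096/171461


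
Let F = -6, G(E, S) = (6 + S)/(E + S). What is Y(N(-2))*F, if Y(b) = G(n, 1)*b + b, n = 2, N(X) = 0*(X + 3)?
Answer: 0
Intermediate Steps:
N(X) = 0 (N(X) = 0*(3 + X) = 0)
G(E, S) = (6 + S)/(E + S)
Y(b) = 10*b/3 (Y(b) = ((6 + 1)/(2 + 1))*b + b = (7/3)*b + b = ((⅓)*7)*b + b = 7*b/3 + b = 10*b/3)
Y(N(-2))*F = ((10/3)*0)*(-6) = 0*(-6) = 0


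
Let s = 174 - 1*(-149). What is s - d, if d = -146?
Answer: 469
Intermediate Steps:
s = 323 (s = 174 + 149 = 323)
s - d = 323 - 1*(-146) = 323 + 146 = 469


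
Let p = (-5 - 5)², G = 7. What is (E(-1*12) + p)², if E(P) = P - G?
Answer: 6561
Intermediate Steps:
p = 100 (p = (-10)² = 100)
E(P) = -7 + P (E(P) = P - 1*7 = P - 7 = -7 + P)
(E(-1*12) + p)² = ((-7 - 1*12) + 100)² = ((-7 - 12) + 100)² = (-19 + 100)² = 81² = 6561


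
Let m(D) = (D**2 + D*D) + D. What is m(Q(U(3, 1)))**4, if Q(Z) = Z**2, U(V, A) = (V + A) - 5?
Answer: 81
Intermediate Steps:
U(V, A) = -5 + A + V (U(V, A) = (A + V) - 5 = -5 + A + V)
m(D) = D + 2*D**2 (m(D) = (D**2 + D**2) + D = 2*D**2 + D = D + 2*D**2)
m(Q(U(3, 1)))**4 = ((-5 + 1 + 3)**2*(1 + 2*(-5 + 1 + 3)**2))**4 = ((-1)**2*(1 + 2*(-1)**2))**4 = (1*(1 + 2*1))**4 = (1*(1 + 2))**4 = (1*3)**4 = 3**4 = 81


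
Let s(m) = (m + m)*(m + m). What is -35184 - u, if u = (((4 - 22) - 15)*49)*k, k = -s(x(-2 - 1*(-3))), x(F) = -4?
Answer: -138672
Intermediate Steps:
s(m) = 4*m**2 (s(m) = (2*m)*(2*m) = 4*m**2)
k = -64 (k = -4*(-4)**2 = -4*16 = -1*64 = -64)
u = 103488 (u = (((4 - 22) - 15)*49)*(-64) = ((-18 - 15)*49)*(-64) = -33*49*(-64) = -1617*(-64) = 103488)
-35184 - u = -35184 - 1*103488 = -35184 - 103488 = -138672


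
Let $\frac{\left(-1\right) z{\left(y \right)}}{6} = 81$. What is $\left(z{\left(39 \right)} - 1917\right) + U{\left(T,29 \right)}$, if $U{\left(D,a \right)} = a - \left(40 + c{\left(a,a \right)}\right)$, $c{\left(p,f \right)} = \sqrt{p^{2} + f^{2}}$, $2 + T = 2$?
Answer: $-2414 - 29 \sqrt{2} \approx -2455.0$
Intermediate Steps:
$T = 0$ ($T = -2 + 2 = 0$)
$z{\left(y \right)} = -486$ ($z{\left(y \right)} = \left(-6\right) 81 = -486$)
$c{\left(p,f \right)} = \sqrt{f^{2} + p^{2}}$
$U{\left(D,a \right)} = -40 + a - \sqrt{2} \sqrt{a^{2}}$ ($U{\left(D,a \right)} = a - \left(40 + \sqrt{a^{2} + a^{2}}\right) = a - \left(40 + \sqrt{2 a^{2}}\right) = a - \left(40 + \sqrt{2} \sqrt{a^{2}}\right) = -40 + a - \sqrt{2} \sqrt{a^{2}}$)
$\left(z{\left(39 \right)} - 1917\right) + U{\left(T,29 \right)} = \left(-486 - 1917\right) - \left(11 + \sqrt{2} \sqrt{29^{2}}\right) = -2403 - \left(11 + \sqrt{2} \sqrt{841}\right) = -2403 - \left(11 + \sqrt{2} \cdot 29\right) = -2403 - \left(11 + 29 \sqrt{2}\right) = -2414 - 29 \sqrt{2}$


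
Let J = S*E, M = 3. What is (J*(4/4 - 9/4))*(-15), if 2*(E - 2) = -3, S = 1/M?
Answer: 25/8 ≈ 3.1250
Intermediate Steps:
S = ⅓ (S = 1/3 = ⅓ ≈ 0.33333)
E = ½ (E = 2 + (½)*(-3) = 2 - 3/2 = ½ ≈ 0.50000)
J = ⅙ (J = (⅓)*(½) = ⅙ ≈ 0.16667)
(J*(4/4 - 9/4))*(-15) = ((4/4 - 9/4)/6)*(-15) = ((4*(¼) - 9*¼)/6)*(-15) = ((1 - 9/4)/6)*(-15) = ((⅙)*(-5/4))*(-15) = -5/24*(-15) = 25/8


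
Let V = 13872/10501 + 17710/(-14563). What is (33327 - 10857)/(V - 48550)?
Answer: -245446331115/530324593816 ≈ -0.46282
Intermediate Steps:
V = 16045226/152926063 (V = 13872*(1/10501) + 17710*(-1/14563) = 13872/10501 - 17710/14563 = 16045226/152926063 ≈ 0.10492)
(33327 - 10857)/(V - 48550) = (33327 - 10857)/(16045226/152926063 - 48550) = 22470/(-7424544313424/152926063) = 22470*(-152926063/7424544313424) = -245446331115/530324593816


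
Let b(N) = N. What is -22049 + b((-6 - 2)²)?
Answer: -21985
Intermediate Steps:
-22049 + b((-6 - 2)²) = -22049 + (-6 - 2)² = -22049 + (-8)² = -22049 + 64 = -21985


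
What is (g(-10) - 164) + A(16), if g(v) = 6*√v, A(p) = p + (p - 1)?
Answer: -133 + 6*I*√10 ≈ -133.0 + 18.974*I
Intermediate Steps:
A(p) = -1 + 2*p (A(p) = p + (-1 + p) = -1 + 2*p)
(g(-10) - 164) + A(16) = (6*√(-10) - 164) + (-1 + 2*16) = (6*(I*√10) - 164) + (-1 + 32) = (6*I*√10 - 164) + 31 = (-164 + 6*I*√10) + 31 = -133 + 6*I*√10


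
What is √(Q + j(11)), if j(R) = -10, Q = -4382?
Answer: 6*I*√122 ≈ 66.272*I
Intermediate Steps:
√(Q + j(11)) = √(-4382 - 10) = √(-4392) = 6*I*√122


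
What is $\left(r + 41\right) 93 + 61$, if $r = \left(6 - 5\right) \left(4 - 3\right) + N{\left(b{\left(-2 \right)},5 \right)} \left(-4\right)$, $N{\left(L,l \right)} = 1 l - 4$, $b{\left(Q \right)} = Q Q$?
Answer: $3595$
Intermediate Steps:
$b{\left(Q \right)} = Q^{2}$
$N{\left(L,l \right)} = -4 + l$ ($N{\left(L,l \right)} = l - 4 = -4 + l$)
$r = -3$ ($r = \left(6 - 5\right) \left(4 - 3\right) + \left(-4 + 5\right) \left(-4\right) = 1 \cdot 1 + 1 \left(-4\right) = 1 - 4 = -3$)
$\left(r + 41\right) 93 + 61 = \left(-3 + 41\right) 93 + 61 = 38 \cdot 93 + 61 = 3534 + 61 = 3595$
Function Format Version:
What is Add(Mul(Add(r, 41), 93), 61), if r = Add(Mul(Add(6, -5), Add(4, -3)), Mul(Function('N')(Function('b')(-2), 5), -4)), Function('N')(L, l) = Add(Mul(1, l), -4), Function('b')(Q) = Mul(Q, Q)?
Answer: 3595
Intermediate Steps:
Function('b')(Q) = Pow(Q, 2)
Function('N')(L, l) = Add(-4, l) (Function('N')(L, l) = Add(l, -4) = Add(-4, l))
r = -3 (r = Add(Mul(Add(6, -5), Add(4, -3)), Mul(Add(-4, 5), -4)) = Add(Mul(1, 1), Mul(1, -4)) = Add(1, -4) = -3)
Add(Mul(Add(r, 41), 93), 61) = Add(Mul(Add(-3, 41), 93), 61) = Add(Mul(38, 93), 61) = Add(3534, 61) = 3595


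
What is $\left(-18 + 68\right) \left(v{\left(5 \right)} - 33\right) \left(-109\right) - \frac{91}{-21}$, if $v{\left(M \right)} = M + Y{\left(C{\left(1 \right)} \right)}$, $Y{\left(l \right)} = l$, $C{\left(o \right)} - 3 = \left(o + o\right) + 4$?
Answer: $\frac{310663}{3} \approx 1.0355 \cdot 10^{5}$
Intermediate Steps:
$C{\left(o \right)} = 7 + 2 o$ ($C{\left(o \right)} = 3 + \left(\left(o + o\right) + 4\right) = 3 + \left(2 o + 4\right) = 3 + \left(4 + 2 o\right) = 7 + 2 o$)
$v{\left(M \right)} = 9 + M$ ($v{\left(M \right)} = M + \left(7 + 2 \cdot 1\right) = M + \left(7 + 2\right) = M + 9 = 9 + M$)
$\left(-18 + 68\right) \left(v{\left(5 \right)} - 33\right) \left(-109\right) - \frac{91}{-21} = \left(-18 + 68\right) \left(\left(9 + 5\right) - 33\right) \left(-109\right) - \frac{91}{-21} = 50 \left(14 - 33\right) \left(-109\right) - - \frac{13}{3} = 50 \left(-19\right) \left(-109\right) + \frac{13}{3} = \left(-950\right) \left(-109\right) + \frac{13}{3} = 103550 + \frac{13}{3} = \frac{310663}{3}$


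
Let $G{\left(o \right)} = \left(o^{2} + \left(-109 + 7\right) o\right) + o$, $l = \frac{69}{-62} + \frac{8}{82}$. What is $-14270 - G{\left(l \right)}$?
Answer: $- \frac{92878684943}{6461764} \approx -14374.0$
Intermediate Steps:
$l = - \frac{2581}{2542}$ ($l = 69 \left(- \frac{1}{62}\right) + 8 \cdot \frac{1}{82} = - \frac{69}{62} + \frac{4}{41} = - \frac{2581}{2542} \approx -1.0153$)
$G{\left(o \right)} = o^{2} - 101 o$ ($G{\left(o \right)} = \left(o^{2} - 102 o\right) + o = o^{2} - 101 o$)
$-14270 - G{\left(l \right)} = -14270 - - \frac{2581 \left(-101 - \frac{2581}{2542}\right)}{2542} = -14270 - \left(- \frac{2581}{2542}\right) \left(- \frac{259323}{2542}\right) = -14270 - \frac{669312663}{6461764} = - \frac{92878684943}{6461764}$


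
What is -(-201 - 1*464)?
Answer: 665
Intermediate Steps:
-(-201 - 1*464) = -(-201 - 464) = -1*(-665) = 665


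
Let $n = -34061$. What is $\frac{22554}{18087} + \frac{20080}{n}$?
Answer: $\frac{135008278}{205353769} \approx 0.65744$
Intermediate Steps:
$\frac{22554}{18087} + \frac{20080}{n} = \frac{22554}{18087} + \frac{20080}{-34061} = 22554 \cdot \frac{1}{18087} + 20080 \left(- \frac{1}{34061}\right) = \frac{7518}{6029} - \frac{20080}{34061} = \frac{135008278}{205353769}$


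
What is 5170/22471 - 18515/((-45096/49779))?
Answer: 6903604740485/337784072 ≈ 20438.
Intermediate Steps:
5170/22471 - 18515/((-45096/49779)) = 5170*(1/22471) - 18515/((-45096*1/49779)) = 5170/22471 - 18515/(-15032/16593) = 5170/22471 - 18515*(-16593/15032) = 5170/22471 + 307219395/15032 = 6903604740485/337784072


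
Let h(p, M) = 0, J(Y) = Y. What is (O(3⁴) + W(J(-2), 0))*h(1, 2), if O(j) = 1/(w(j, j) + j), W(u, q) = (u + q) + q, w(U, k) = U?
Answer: 0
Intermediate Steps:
W(u, q) = u + 2*q (W(u, q) = (q + u) + q = u + 2*q)
O(j) = 1/(2*j) (O(j) = 1/(j + j) = 1/(2*j))
(O(3⁴) + W(J(-2), 0))*h(1, 2) = (1/(2*(3⁴)) + (-2 + 2*0))*0 = ((½)/81 + (-2 + 0))*0 = ((½)*(1/81) - 2)*0 = (1/162 - 2)*0 = -323/162*0 = 0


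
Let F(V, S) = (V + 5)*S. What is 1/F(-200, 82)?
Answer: -1/15990 ≈ -6.2539e-5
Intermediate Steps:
F(V, S) = S*(5 + V) (F(V, S) = (5 + V)*S = S*(5 + V))
1/F(-200, 82) = 1/(82*(5 - 200)) = 1/(82*(-195)) = 1/(-15990) = -1/15990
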